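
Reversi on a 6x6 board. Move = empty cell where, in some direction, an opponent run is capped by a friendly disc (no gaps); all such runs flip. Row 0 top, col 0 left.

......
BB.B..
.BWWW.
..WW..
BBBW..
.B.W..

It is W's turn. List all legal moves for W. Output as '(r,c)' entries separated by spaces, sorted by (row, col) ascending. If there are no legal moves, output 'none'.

(0,0): flips 1 -> legal
(0,1): no bracket -> illegal
(0,2): flips 1 -> legal
(0,3): flips 1 -> legal
(0,4): flips 1 -> legal
(1,2): no bracket -> illegal
(1,4): no bracket -> illegal
(2,0): flips 1 -> legal
(3,0): no bracket -> illegal
(3,1): flips 1 -> legal
(5,0): flips 1 -> legal
(5,2): flips 1 -> legal

Answer: (0,0) (0,2) (0,3) (0,4) (2,0) (3,1) (5,0) (5,2)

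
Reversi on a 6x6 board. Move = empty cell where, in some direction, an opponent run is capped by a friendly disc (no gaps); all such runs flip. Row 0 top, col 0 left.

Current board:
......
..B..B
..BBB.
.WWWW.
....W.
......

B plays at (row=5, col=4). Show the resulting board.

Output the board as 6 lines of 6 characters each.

Answer: ......
..B..B
..BBB.
.WWWB.
....B.
....B.

Derivation:
Place B at (5,4); scan 8 dirs for brackets.
Dir NW: first cell '.' (not opp) -> no flip
Dir N: opp run (4,4) (3,4) capped by B -> flip
Dir NE: first cell '.' (not opp) -> no flip
Dir W: first cell '.' (not opp) -> no flip
Dir E: first cell '.' (not opp) -> no flip
Dir SW: edge -> no flip
Dir S: edge -> no flip
Dir SE: edge -> no flip
All flips: (3,4) (4,4)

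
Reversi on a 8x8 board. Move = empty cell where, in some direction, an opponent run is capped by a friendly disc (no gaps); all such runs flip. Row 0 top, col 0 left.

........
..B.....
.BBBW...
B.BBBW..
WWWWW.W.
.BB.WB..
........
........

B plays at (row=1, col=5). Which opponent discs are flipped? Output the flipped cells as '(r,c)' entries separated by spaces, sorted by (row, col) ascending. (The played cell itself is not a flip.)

Answer: (2,4)

Derivation:
Dir NW: first cell '.' (not opp) -> no flip
Dir N: first cell '.' (not opp) -> no flip
Dir NE: first cell '.' (not opp) -> no flip
Dir W: first cell '.' (not opp) -> no flip
Dir E: first cell '.' (not opp) -> no flip
Dir SW: opp run (2,4) capped by B -> flip
Dir S: first cell '.' (not opp) -> no flip
Dir SE: first cell '.' (not opp) -> no flip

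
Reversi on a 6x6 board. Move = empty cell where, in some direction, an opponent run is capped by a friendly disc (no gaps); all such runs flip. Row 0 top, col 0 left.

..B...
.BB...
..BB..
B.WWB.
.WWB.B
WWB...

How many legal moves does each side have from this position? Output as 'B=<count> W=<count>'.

Answer: B=4 W=7

Derivation:
-- B to move --
(2,1): flips 1 -> legal
(2,4): no bracket -> illegal
(3,1): flips 2 -> legal
(4,0): flips 2 -> legal
(4,4): flips 1 -> legal
(5,3): no bracket -> illegal
B mobility = 4
-- W to move --
(0,0): flips 2 -> legal
(0,1): no bracket -> illegal
(0,3): no bracket -> illegal
(1,0): no bracket -> illegal
(1,3): flips 1 -> legal
(1,4): flips 1 -> legal
(2,0): no bracket -> illegal
(2,1): no bracket -> illegal
(2,4): no bracket -> illegal
(2,5): no bracket -> illegal
(3,1): no bracket -> illegal
(3,5): flips 1 -> legal
(4,0): no bracket -> illegal
(4,4): flips 1 -> legal
(5,3): flips 2 -> legal
(5,4): flips 1 -> legal
(5,5): no bracket -> illegal
W mobility = 7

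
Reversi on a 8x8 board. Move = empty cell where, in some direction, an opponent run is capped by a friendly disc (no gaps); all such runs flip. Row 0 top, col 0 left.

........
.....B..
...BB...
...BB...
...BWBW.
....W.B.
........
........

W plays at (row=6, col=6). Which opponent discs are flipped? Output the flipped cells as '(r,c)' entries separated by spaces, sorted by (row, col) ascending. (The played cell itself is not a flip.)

Answer: (5,6)

Derivation:
Dir NW: first cell '.' (not opp) -> no flip
Dir N: opp run (5,6) capped by W -> flip
Dir NE: first cell '.' (not opp) -> no flip
Dir W: first cell '.' (not opp) -> no flip
Dir E: first cell '.' (not opp) -> no flip
Dir SW: first cell '.' (not opp) -> no flip
Dir S: first cell '.' (not opp) -> no flip
Dir SE: first cell '.' (not opp) -> no flip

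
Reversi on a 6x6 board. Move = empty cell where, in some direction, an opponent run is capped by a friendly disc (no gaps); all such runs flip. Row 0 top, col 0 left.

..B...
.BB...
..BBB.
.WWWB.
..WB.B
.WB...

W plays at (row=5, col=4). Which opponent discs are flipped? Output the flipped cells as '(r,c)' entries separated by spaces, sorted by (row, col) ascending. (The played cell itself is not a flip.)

Answer: (4,3)

Derivation:
Dir NW: opp run (4,3) capped by W -> flip
Dir N: first cell '.' (not opp) -> no flip
Dir NE: opp run (4,5), next=edge -> no flip
Dir W: first cell '.' (not opp) -> no flip
Dir E: first cell '.' (not opp) -> no flip
Dir SW: edge -> no flip
Dir S: edge -> no flip
Dir SE: edge -> no flip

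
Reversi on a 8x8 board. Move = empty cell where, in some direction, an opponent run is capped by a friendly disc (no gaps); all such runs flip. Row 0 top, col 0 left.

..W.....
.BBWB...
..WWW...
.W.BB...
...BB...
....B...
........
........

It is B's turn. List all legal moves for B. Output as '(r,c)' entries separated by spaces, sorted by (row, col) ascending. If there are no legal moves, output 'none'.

(0,1): no bracket -> illegal
(0,3): flips 2 -> legal
(0,4): no bracket -> illegal
(1,5): flips 1 -> legal
(2,0): no bracket -> illegal
(2,1): no bracket -> illegal
(2,5): no bracket -> illegal
(3,0): no bracket -> illegal
(3,2): flips 2 -> legal
(3,5): no bracket -> illegal
(4,0): no bracket -> illegal
(4,1): no bracket -> illegal
(4,2): no bracket -> illegal

Answer: (0,3) (1,5) (3,2)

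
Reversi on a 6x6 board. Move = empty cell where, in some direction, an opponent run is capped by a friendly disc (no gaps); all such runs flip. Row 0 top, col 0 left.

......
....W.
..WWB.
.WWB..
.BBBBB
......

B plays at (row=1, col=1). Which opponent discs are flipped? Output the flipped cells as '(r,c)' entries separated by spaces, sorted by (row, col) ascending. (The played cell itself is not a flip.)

Dir NW: first cell '.' (not opp) -> no flip
Dir N: first cell '.' (not opp) -> no flip
Dir NE: first cell '.' (not opp) -> no flip
Dir W: first cell '.' (not opp) -> no flip
Dir E: first cell '.' (not opp) -> no flip
Dir SW: first cell '.' (not opp) -> no flip
Dir S: first cell '.' (not opp) -> no flip
Dir SE: opp run (2,2) capped by B -> flip

Answer: (2,2)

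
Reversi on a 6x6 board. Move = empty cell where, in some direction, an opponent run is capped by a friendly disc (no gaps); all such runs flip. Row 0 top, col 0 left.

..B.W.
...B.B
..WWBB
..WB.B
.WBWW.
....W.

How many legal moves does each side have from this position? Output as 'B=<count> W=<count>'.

Answer: B=8 W=3

Derivation:
-- B to move --
(0,3): no bracket -> illegal
(0,5): no bracket -> illegal
(1,1): flips 1 -> legal
(1,2): flips 2 -> legal
(1,4): no bracket -> illegal
(2,1): flips 2 -> legal
(3,0): no bracket -> illegal
(3,1): flips 2 -> legal
(3,4): no bracket -> illegal
(4,0): flips 1 -> legal
(4,5): flips 2 -> legal
(5,0): no bracket -> illegal
(5,1): no bracket -> illegal
(5,2): no bracket -> illegal
(5,3): flips 2 -> legal
(5,5): flips 1 -> legal
B mobility = 8
-- W to move --
(0,1): no bracket -> illegal
(0,3): flips 1 -> legal
(0,5): no bracket -> illegal
(1,1): no bracket -> illegal
(1,2): no bracket -> illegal
(1,4): no bracket -> illegal
(3,1): no bracket -> illegal
(3,4): flips 1 -> legal
(4,5): no bracket -> illegal
(5,1): no bracket -> illegal
(5,2): flips 1 -> legal
(5,3): no bracket -> illegal
W mobility = 3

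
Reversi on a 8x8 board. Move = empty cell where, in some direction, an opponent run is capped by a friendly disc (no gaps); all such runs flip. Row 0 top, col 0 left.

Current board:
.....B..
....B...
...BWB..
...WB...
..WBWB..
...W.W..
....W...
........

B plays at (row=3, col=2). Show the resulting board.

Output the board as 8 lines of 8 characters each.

Answer: .....B..
....B...
...BWB..
..BBB...
..WBWB..
...W.W..
....W...
........

Derivation:
Place B at (3,2); scan 8 dirs for brackets.
Dir NW: first cell '.' (not opp) -> no flip
Dir N: first cell '.' (not opp) -> no flip
Dir NE: first cell 'B' (not opp) -> no flip
Dir W: first cell '.' (not opp) -> no flip
Dir E: opp run (3,3) capped by B -> flip
Dir SW: first cell '.' (not opp) -> no flip
Dir S: opp run (4,2), next='.' -> no flip
Dir SE: first cell 'B' (not opp) -> no flip
All flips: (3,3)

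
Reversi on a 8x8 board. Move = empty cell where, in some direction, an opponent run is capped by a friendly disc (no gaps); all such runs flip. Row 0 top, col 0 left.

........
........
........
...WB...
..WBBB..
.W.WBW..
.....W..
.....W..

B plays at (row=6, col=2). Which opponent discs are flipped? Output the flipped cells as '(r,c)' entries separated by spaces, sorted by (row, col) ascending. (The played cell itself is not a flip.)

Dir NW: opp run (5,1), next='.' -> no flip
Dir N: first cell '.' (not opp) -> no flip
Dir NE: opp run (5,3) capped by B -> flip
Dir W: first cell '.' (not opp) -> no flip
Dir E: first cell '.' (not opp) -> no flip
Dir SW: first cell '.' (not opp) -> no flip
Dir S: first cell '.' (not opp) -> no flip
Dir SE: first cell '.' (not opp) -> no flip

Answer: (5,3)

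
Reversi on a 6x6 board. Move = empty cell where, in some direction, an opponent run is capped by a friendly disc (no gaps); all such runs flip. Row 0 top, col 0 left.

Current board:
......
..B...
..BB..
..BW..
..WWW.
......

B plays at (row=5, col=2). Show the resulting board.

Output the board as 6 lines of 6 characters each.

Place B at (5,2); scan 8 dirs for brackets.
Dir NW: first cell '.' (not opp) -> no flip
Dir N: opp run (4,2) capped by B -> flip
Dir NE: opp run (4,3), next='.' -> no flip
Dir W: first cell '.' (not opp) -> no flip
Dir E: first cell '.' (not opp) -> no flip
Dir SW: edge -> no flip
Dir S: edge -> no flip
Dir SE: edge -> no flip
All flips: (4,2)

Answer: ......
..B...
..BB..
..BW..
..BWW.
..B...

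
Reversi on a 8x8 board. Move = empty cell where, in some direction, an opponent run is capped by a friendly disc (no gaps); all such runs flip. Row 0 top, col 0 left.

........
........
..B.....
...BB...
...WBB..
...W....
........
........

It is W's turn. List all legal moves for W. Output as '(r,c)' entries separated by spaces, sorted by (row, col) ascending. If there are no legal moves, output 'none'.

Answer: (2,3) (2,5) (3,5) (4,6)

Derivation:
(1,1): no bracket -> illegal
(1,2): no bracket -> illegal
(1,3): no bracket -> illegal
(2,1): no bracket -> illegal
(2,3): flips 1 -> legal
(2,4): no bracket -> illegal
(2,5): flips 1 -> legal
(3,1): no bracket -> illegal
(3,2): no bracket -> illegal
(3,5): flips 1 -> legal
(3,6): no bracket -> illegal
(4,2): no bracket -> illegal
(4,6): flips 2 -> legal
(5,4): no bracket -> illegal
(5,5): no bracket -> illegal
(5,6): no bracket -> illegal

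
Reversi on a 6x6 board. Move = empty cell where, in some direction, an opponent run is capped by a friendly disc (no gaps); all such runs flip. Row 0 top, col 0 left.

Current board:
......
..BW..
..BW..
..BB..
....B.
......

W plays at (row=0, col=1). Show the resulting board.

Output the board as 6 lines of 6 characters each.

Answer: .W....
..WW..
..BW..
..BB..
....B.
......

Derivation:
Place W at (0,1); scan 8 dirs for brackets.
Dir NW: edge -> no flip
Dir N: edge -> no flip
Dir NE: edge -> no flip
Dir W: first cell '.' (not opp) -> no flip
Dir E: first cell '.' (not opp) -> no flip
Dir SW: first cell '.' (not opp) -> no flip
Dir S: first cell '.' (not opp) -> no flip
Dir SE: opp run (1,2) capped by W -> flip
All flips: (1,2)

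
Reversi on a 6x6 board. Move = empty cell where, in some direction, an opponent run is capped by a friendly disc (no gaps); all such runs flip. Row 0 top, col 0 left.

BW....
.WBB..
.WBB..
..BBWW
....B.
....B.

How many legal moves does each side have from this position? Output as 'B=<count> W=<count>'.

Answer: B=6 W=7

Derivation:
-- B to move --
(0,2): flips 1 -> legal
(1,0): flips 2 -> legal
(2,0): flips 1 -> legal
(2,4): flips 1 -> legal
(2,5): no bracket -> illegal
(3,0): flips 1 -> legal
(3,1): no bracket -> illegal
(4,3): no bracket -> illegal
(4,5): flips 1 -> legal
B mobility = 6
-- W to move --
(0,2): no bracket -> illegal
(0,3): flips 1 -> legal
(0,4): no bracket -> illegal
(1,0): no bracket -> illegal
(1,4): flips 2 -> legal
(2,4): flips 2 -> legal
(3,1): flips 2 -> legal
(4,1): no bracket -> illegal
(4,2): no bracket -> illegal
(4,3): flips 1 -> legal
(4,5): no bracket -> illegal
(5,3): flips 1 -> legal
(5,5): flips 3 -> legal
W mobility = 7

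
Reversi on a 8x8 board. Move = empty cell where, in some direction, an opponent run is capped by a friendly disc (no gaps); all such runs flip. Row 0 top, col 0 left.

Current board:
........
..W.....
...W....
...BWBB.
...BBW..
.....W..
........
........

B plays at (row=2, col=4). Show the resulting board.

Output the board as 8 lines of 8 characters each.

Place B at (2,4); scan 8 dirs for brackets.
Dir NW: first cell '.' (not opp) -> no flip
Dir N: first cell '.' (not opp) -> no flip
Dir NE: first cell '.' (not opp) -> no flip
Dir W: opp run (2,3), next='.' -> no flip
Dir E: first cell '.' (not opp) -> no flip
Dir SW: first cell 'B' (not opp) -> no flip
Dir S: opp run (3,4) capped by B -> flip
Dir SE: first cell 'B' (not opp) -> no flip
All flips: (3,4)

Answer: ........
..W.....
...WB...
...BBBB.
...BBW..
.....W..
........
........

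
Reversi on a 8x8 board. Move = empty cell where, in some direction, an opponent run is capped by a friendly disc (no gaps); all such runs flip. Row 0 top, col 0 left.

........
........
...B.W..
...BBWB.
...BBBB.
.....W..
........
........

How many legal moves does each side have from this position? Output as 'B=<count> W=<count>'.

-- B to move --
(1,4): flips 1 -> legal
(1,5): flips 2 -> legal
(1,6): flips 1 -> legal
(2,4): flips 1 -> legal
(2,6): flips 1 -> legal
(5,4): no bracket -> illegal
(5,6): no bracket -> illegal
(6,4): flips 1 -> legal
(6,5): flips 1 -> legal
(6,6): flips 1 -> legal
B mobility = 8
-- W to move --
(1,2): no bracket -> illegal
(1,3): no bracket -> illegal
(1,4): no bracket -> illegal
(2,2): flips 2 -> legal
(2,4): no bracket -> illegal
(2,6): no bracket -> illegal
(2,7): no bracket -> illegal
(3,2): flips 2 -> legal
(3,7): flips 2 -> legal
(4,2): no bracket -> illegal
(4,7): flips 1 -> legal
(5,2): flips 2 -> legal
(5,3): flips 1 -> legal
(5,4): no bracket -> illegal
(5,6): no bracket -> illegal
(5,7): flips 1 -> legal
W mobility = 7

Answer: B=8 W=7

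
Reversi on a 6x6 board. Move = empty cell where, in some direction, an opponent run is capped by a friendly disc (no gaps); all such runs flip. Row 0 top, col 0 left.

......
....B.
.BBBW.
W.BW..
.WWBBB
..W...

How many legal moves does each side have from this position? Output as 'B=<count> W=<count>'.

-- B to move --
(1,3): no bracket -> illegal
(1,5): no bracket -> illegal
(2,0): no bracket -> illegal
(2,5): flips 1 -> legal
(3,1): no bracket -> illegal
(3,4): flips 2 -> legal
(3,5): no bracket -> illegal
(4,0): flips 2 -> legal
(5,0): flips 1 -> legal
(5,1): no bracket -> illegal
(5,3): no bracket -> illegal
B mobility = 4
-- W to move --
(0,3): no bracket -> illegal
(0,4): flips 1 -> legal
(0,5): flips 3 -> legal
(1,0): no bracket -> illegal
(1,1): flips 1 -> legal
(1,2): flips 3 -> legal
(1,3): flips 1 -> legal
(1,5): no bracket -> illegal
(2,0): flips 3 -> legal
(2,5): no bracket -> illegal
(3,1): flips 1 -> legal
(3,4): flips 1 -> legal
(3,5): no bracket -> illegal
(5,3): flips 1 -> legal
(5,4): no bracket -> illegal
(5,5): flips 1 -> legal
W mobility = 10

Answer: B=4 W=10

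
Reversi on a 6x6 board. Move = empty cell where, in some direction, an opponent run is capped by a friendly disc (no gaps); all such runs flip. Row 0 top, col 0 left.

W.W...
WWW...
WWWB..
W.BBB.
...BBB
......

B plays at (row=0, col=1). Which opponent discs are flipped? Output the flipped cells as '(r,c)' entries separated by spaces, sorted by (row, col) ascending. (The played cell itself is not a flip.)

Answer: (1,2)

Derivation:
Dir NW: edge -> no flip
Dir N: edge -> no flip
Dir NE: edge -> no flip
Dir W: opp run (0,0), next=edge -> no flip
Dir E: opp run (0,2), next='.' -> no flip
Dir SW: opp run (1,0), next=edge -> no flip
Dir S: opp run (1,1) (2,1), next='.' -> no flip
Dir SE: opp run (1,2) capped by B -> flip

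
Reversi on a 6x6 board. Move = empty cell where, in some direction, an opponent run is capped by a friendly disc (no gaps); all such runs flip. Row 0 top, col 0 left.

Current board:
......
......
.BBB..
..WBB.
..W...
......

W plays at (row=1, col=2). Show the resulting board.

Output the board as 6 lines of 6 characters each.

Place W at (1,2); scan 8 dirs for brackets.
Dir NW: first cell '.' (not opp) -> no flip
Dir N: first cell '.' (not opp) -> no flip
Dir NE: first cell '.' (not opp) -> no flip
Dir W: first cell '.' (not opp) -> no flip
Dir E: first cell '.' (not opp) -> no flip
Dir SW: opp run (2,1), next='.' -> no flip
Dir S: opp run (2,2) capped by W -> flip
Dir SE: opp run (2,3) (3,4), next='.' -> no flip
All flips: (2,2)

Answer: ......
..W...
.BWB..
..WBB.
..W...
......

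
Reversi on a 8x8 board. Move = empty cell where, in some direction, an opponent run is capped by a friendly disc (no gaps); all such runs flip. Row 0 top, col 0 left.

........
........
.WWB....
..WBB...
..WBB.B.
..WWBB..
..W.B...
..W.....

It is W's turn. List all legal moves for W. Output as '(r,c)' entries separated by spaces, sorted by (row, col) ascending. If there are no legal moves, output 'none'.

(1,2): no bracket -> illegal
(1,3): flips 3 -> legal
(1,4): flips 1 -> legal
(2,4): flips 2 -> legal
(2,5): flips 2 -> legal
(3,5): flips 3 -> legal
(3,6): no bracket -> illegal
(3,7): no bracket -> illegal
(4,5): flips 2 -> legal
(4,7): no bracket -> illegal
(5,6): flips 2 -> legal
(5,7): no bracket -> illegal
(6,3): no bracket -> illegal
(6,5): flips 2 -> legal
(6,6): flips 3 -> legal
(7,3): no bracket -> illegal
(7,4): no bracket -> illegal
(7,5): flips 1 -> legal

Answer: (1,3) (1,4) (2,4) (2,5) (3,5) (4,5) (5,6) (6,5) (6,6) (7,5)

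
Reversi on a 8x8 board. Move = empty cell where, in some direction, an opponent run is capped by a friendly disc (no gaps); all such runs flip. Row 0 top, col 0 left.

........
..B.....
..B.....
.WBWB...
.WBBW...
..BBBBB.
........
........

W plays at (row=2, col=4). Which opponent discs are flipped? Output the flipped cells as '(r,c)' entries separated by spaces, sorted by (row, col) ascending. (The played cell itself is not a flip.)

Dir NW: first cell '.' (not opp) -> no flip
Dir N: first cell '.' (not opp) -> no flip
Dir NE: first cell '.' (not opp) -> no flip
Dir W: first cell '.' (not opp) -> no flip
Dir E: first cell '.' (not opp) -> no flip
Dir SW: first cell 'W' (not opp) -> no flip
Dir S: opp run (3,4) capped by W -> flip
Dir SE: first cell '.' (not opp) -> no flip

Answer: (3,4)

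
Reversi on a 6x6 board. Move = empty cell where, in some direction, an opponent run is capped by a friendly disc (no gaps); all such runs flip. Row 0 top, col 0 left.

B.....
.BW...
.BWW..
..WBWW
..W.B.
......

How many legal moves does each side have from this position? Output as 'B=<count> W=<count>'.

-- B to move --
(0,1): no bracket -> illegal
(0,2): no bracket -> illegal
(0,3): flips 1 -> legal
(1,3): flips 2 -> legal
(1,4): no bracket -> illegal
(2,4): flips 3 -> legal
(2,5): no bracket -> illegal
(3,1): flips 1 -> legal
(4,1): no bracket -> illegal
(4,3): flips 1 -> legal
(4,5): no bracket -> illegal
(5,1): flips 1 -> legal
(5,2): no bracket -> illegal
(5,3): no bracket -> illegal
B mobility = 6
-- W to move --
(0,1): no bracket -> illegal
(0,2): no bracket -> illegal
(1,0): flips 2 -> legal
(2,0): flips 1 -> legal
(2,4): flips 1 -> legal
(3,0): flips 1 -> legal
(3,1): no bracket -> illegal
(4,3): flips 1 -> legal
(4,5): no bracket -> illegal
(5,3): flips 1 -> legal
(5,4): flips 1 -> legal
(5,5): flips 2 -> legal
W mobility = 8

Answer: B=6 W=8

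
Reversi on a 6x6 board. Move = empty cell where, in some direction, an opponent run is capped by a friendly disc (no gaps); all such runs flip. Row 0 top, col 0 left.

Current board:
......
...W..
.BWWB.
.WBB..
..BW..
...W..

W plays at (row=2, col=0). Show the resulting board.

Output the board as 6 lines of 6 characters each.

Answer: ......
...W..
WWWWB.
.WBB..
..BW..
...W..

Derivation:
Place W at (2,0); scan 8 dirs for brackets.
Dir NW: edge -> no flip
Dir N: first cell '.' (not opp) -> no flip
Dir NE: first cell '.' (not opp) -> no flip
Dir W: edge -> no flip
Dir E: opp run (2,1) capped by W -> flip
Dir SW: edge -> no flip
Dir S: first cell '.' (not opp) -> no flip
Dir SE: first cell 'W' (not opp) -> no flip
All flips: (2,1)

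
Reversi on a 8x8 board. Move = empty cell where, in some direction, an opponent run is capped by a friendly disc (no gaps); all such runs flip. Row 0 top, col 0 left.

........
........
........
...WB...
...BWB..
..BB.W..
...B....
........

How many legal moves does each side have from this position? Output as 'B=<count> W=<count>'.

-- B to move --
(2,2): no bracket -> illegal
(2,3): flips 1 -> legal
(2,4): no bracket -> illegal
(3,2): flips 1 -> legal
(3,5): flips 1 -> legal
(4,2): no bracket -> illegal
(4,6): no bracket -> illegal
(5,4): flips 1 -> legal
(5,6): no bracket -> illegal
(6,4): no bracket -> illegal
(6,5): flips 1 -> legal
(6,6): no bracket -> illegal
B mobility = 5
-- W to move --
(2,3): no bracket -> illegal
(2,4): flips 1 -> legal
(2,5): no bracket -> illegal
(3,2): no bracket -> illegal
(3,5): flips 2 -> legal
(3,6): no bracket -> illegal
(4,1): no bracket -> illegal
(4,2): flips 1 -> legal
(4,6): flips 1 -> legal
(5,1): no bracket -> illegal
(5,4): no bracket -> illegal
(5,6): no bracket -> illegal
(6,1): no bracket -> illegal
(6,2): flips 1 -> legal
(6,4): no bracket -> illegal
(7,2): no bracket -> illegal
(7,3): flips 3 -> legal
(7,4): no bracket -> illegal
W mobility = 6

Answer: B=5 W=6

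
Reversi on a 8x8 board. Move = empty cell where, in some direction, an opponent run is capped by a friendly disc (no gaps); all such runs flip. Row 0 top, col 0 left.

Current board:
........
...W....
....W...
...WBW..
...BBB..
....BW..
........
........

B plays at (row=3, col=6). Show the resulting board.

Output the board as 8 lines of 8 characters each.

Answer: ........
...W....
....W...
...WBBB.
...BBB..
....BW..
........
........

Derivation:
Place B at (3,6); scan 8 dirs for brackets.
Dir NW: first cell '.' (not opp) -> no flip
Dir N: first cell '.' (not opp) -> no flip
Dir NE: first cell '.' (not opp) -> no flip
Dir W: opp run (3,5) capped by B -> flip
Dir E: first cell '.' (not opp) -> no flip
Dir SW: first cell 'B' (not opp) -> no flip
Dir S: first cell '.' (not opp) -> no flip
Dir SE: first cell '.' (not opp) -> no flip
All flips: (3,5)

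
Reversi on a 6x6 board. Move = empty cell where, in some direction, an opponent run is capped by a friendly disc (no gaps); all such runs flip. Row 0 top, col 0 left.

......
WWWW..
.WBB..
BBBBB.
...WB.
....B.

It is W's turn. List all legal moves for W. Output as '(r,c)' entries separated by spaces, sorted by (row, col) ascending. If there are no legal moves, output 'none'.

Answer: (2,4) (2,5) (4,0) (4,1) (4,2) (4,5) (5,5)

Derivation:
(1,4): no bracket -> illegal
(2,0): no bracket -> illegal
(2,4): flips 2 -> legal
(2,5): flips 1 -> legal
(3,5): no bracket -> illegal
(4,0): flips 2 -> legal
(4,1): flips 1 -> legal
(4,2): flips 2 -> legal
(4,5): flips 3 -> legal
(5,3): no bracket -> illegal
(5,5): flips 3 -> legal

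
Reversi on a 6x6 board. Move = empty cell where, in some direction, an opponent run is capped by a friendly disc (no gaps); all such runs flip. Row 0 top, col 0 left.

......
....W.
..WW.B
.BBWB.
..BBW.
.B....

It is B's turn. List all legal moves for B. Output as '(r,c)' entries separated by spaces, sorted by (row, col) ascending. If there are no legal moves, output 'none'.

(0,3): flips 1 -> legal
(0,4): no bracket -> illegal
(0,5): flips 2 -> legal
(1,1): no bracket -> illegal
(1,2): flips 2 -> legal
(1,3): flips 3 -> legal
(1,5): no bracket -> illegal
(2,1): no bracket -> illegal
(2,4): flips 1 -> legal
(3,5): no bracket -> illegal
(4,5): flips 1 -> legal
(5,3): no bracket -> illegal
(5,4): flips 1 -> legal
(5,5): no bracket -> illegal

Answer: (0,3) (0,5) (1,2) (1,3) (2,4) (4,5) (5,4)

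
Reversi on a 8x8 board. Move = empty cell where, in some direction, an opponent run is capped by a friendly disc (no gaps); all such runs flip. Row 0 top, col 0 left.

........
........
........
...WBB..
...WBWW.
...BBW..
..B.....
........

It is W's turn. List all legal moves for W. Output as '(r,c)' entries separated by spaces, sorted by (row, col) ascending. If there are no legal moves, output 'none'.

(2,3): flips 1 -> legal
(2,4): flips 1 -> legal
(2,5): flips 2 -> legal
(2,6): no bracket -> illegal
(3,6): flips 2 -> legal
(4,2): no bracket -> illegal
(5,1): no bracket -> illegal
(5,2): flips 2 -> legal
(6,1): no bracket -> illegal
(6,3): flips 2 -> legal
(6,4): no bracket -> illegal
(6,5): flips 1 -> legal
(7,1): no bracket -> illegal
(7,2): no bracket -> illegal
(7,3): no bracket -> illegal

Answer: (2,3) (2,4) (2,5) (3,6) (5,2) (6,3) (6,5)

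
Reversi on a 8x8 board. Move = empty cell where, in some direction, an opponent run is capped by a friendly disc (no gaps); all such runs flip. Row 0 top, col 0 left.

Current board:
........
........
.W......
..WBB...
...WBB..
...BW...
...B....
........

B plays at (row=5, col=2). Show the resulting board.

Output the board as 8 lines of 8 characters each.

Place B at (5,2); scan 8 dirs for brackets.
Dir NW: first cell '.' (not opp) -> no flip
Dir N: first cell '.' (not opp) -> no flip
Dir NE: opp run (4,3) capped by B -> flip
Dir W: first cell '.' (not opp) -> no flip
Dir E: first cell 'B' (not opp) -> no flip
Dir SW: first cell '.' (not opp) -> no flip
Dir S: first cell '.' (not opp) -> no flip
Dir SE: first cell 'B' (not opp) -> no flip
All flips: (4,3)

Answer: ........
........
.W......
..WBB...
...BBB..
..BBW...
...B....
........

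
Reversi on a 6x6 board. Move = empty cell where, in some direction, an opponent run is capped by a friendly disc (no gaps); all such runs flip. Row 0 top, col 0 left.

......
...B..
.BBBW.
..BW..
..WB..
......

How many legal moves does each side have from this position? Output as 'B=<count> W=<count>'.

-- B to move --
(1,4): no bracket -> illegal
(1,5): no bracket -> illegal
(2,5): flips 1 -> legal
(3,1): no bracket -> illegal
(3,4): flips 1 -> legal
(3,5): flips 1 -> legal
(4,1): flips 1 -> legal
(4,4): flips 1 -> legal
(5,1): no bracket -> illegal
(5,2): flips 1 -> legal
(5,3): no bracket -> illegal
B mobility = 6
-- W to move --
(0,2): flips 1 -> legal
(0,3): flips 2 -> legal
(0,4): no bracket -> illegal
(1,0): no bracket -> illegal
(1,1): flips 1 -> legal
(1,2): flips 2 -> legal
(1,4): no bracket -> illegal
(2,0): flips 3 -> legal
(3,0): no bracket -> illegal
(3,1): flips 1 -> legal
(3,4): no bracket -> illegal
(4,1): no bracket -> illegal
(4,4): flips 1 -> legal
(5,2): no bracket -> illegal
(5,3): flips 1 -> legal
(5,4): no bracket -> illegal
W mobility = 8

Answer: B=6 W=8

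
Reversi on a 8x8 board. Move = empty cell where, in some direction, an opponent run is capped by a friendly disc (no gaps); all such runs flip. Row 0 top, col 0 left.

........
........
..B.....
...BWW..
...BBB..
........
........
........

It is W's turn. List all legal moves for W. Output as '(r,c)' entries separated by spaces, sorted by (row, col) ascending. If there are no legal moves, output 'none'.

(1,1): no bracket -> illegal
(1,2): no bracket -> illegal
(1,3): no bracket -> illegal
(2,1): no bracket -> illegal
(2,3): no bracket -> illegal
(2,4): no bracket -> illegal
(3,1): no bracket -> illegal
(3,2): flips 1 -> legal
(3,6): no bracket -> illegal
(4,2): no bracket -> illegal
(4,6): no bracket -> illegal
(5,2): flips 1 -> legal
(5,3): flips 1 -> legal
(5,4): flips 1 -> legal
(5,5): flips 1 -> legal
(5,6): flips 1 -> legal

Answer: (3,2) (5,2) (5,3) (5,4) (5,5) (5,6)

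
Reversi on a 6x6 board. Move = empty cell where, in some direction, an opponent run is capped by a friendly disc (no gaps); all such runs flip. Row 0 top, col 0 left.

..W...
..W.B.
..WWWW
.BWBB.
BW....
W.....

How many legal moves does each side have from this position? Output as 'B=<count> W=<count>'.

Answer: B=6 W=10

Derivation:
-- B to move --
(0,1): flips 2 -> legal
(0,3): no bracket -> illegal
(1,1): flips 1 -> legal
(1,3): flips 2 -> legal
(1,5): flips 1 -> legal
(2,1): no bracket -> illegal
(3,0): no bracket -> illegal
(3,5): no bracket -> illegal
(4,2): flips 1 -> legal
(4,3): no bracket -> illegal
(5,1): flips 1 -> legal
(5,2): no bracket -> illegal
B mobility = 6
-- W to move --
(0,3): flips 1 -> legal
(0,4): flips 1 -> legal
(0,5): flips 1 -> legal
(1,3): no bracket -> illegal
(1,5): no bracket -> illegal
(2,0): no bracket -> illegal
(2,1): flips 1 -> legal
(3,0): flips 2 -> legal
(3,5): flips 2 -> legal
(4,2): flips 1 -> legal
(4,3): flips 2 -> legal
(4,4): flips 2 -> legal
(4,5): flips 1 -> legal
(5,1): no bracket -> illegal
W mobility = 10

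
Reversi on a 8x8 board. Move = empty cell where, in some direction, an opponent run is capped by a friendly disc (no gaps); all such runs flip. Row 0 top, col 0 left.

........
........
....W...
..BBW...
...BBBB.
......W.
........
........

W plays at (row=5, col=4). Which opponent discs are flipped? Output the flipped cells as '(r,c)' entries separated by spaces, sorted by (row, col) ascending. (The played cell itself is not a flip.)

Dir NW: opp run (4,3) (3,2), next='.' -> no flip
Dir N: opp run (4,4) capped by W -> flip
Dir NE: opp run (4,5), next='.' -> no flip
Dir W: first cell '.' (not opp) -> no flip
Dir E: first cell '.' (not opp) -> no flip
Dir SW: first cell '.' (not opp) -> no flip
Dir S: first cell '.' (not opp) -> no flip
Dir SE: first cell '.' (not opp) -> no flip

Answer: (4,4)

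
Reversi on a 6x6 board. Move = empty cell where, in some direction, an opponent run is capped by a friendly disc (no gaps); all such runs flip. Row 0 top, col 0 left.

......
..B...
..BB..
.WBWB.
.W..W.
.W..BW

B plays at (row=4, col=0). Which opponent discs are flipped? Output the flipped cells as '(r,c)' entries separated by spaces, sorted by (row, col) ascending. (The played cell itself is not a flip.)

Dir NW: edge -> no flip
Dir N: first cell '.' (not opp) -> no flip
Dir NE: opp run (3,1) capped by B -> flip
Dir W: edge -> no flip
Dir E: opp run (4,1), next='.' -> no flip
Dir SW: edge -> no flip
Dir S: first cell '.' (not opp) -> no flip
Dir SE: opp run (5,1), next=edge -> no flip

Answer: (3,1)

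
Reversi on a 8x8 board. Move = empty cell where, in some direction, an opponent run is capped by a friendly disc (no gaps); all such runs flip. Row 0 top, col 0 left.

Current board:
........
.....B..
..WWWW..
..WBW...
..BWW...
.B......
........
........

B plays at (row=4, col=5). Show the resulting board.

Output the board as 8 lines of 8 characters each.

Answer: ........
.....B..
..WWWW..
..WBW...
..BBBB..
.B......
........
........

Derivation:
Place B at (4,5); scan 8 dirs for brackets.
Dir NW: opp run (3,4) (2,3), next='.' -> no flip
Dir N: first cell '.' (not opp) -> no flip
Dir NE: first cell '.' (not opp) -> no flip
Dir W: opp run (4,4) (4,3) capped by B -> flip
Dir E: first cell '.' (not opp) -> no flip
Dir SW: first cell '.' (not opp) -> no flip
Dir S: first cell '.' (not opp) -> no flip
Dir SE: first cell '.' (not opp) -> no flip
All flips: (4,3) (4,4)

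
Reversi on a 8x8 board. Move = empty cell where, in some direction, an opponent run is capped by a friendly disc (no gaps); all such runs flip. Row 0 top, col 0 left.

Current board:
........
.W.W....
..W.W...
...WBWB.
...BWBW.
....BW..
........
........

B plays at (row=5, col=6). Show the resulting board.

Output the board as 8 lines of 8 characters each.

Place B at (5,6); scan 8 dirs for brackets.
Dir NW: first cell 'B' (not opp) -> no flip
Dir N: opp run (4,6) capped by B -> flip
Dir NE: first cell '.' (not opp) -> no flip
Dir W: opp run (5,5) capped by B -> flip
Dir E: first cell '.' (not opp) -> no flip
Dir SW: first cell '.' (not opp) -> no flip
Dir S: first cell '.' (not opp) -> no flip
Dir SE: first cell '.' (not opp) -> no flip
All flips: (4,6) (5,5)

Answer: ........
.W.W....
..W.W...
...WBWB.
...BWBB.
....BBB.
........
........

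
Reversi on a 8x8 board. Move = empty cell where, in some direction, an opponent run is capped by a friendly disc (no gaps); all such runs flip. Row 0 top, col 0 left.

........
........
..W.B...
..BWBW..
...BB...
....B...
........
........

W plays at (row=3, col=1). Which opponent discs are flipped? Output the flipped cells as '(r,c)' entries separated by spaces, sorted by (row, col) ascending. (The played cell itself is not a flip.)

Dir NW: first cell '.' (not opp) -> no flip
Dir N: first cell '.' (not opp) -> no flip
Dir NE: first cell 'W' (not opp) -> no flip
Dir W: first cell '.' (not opp) -> no flip
Dir E: opp run (3,2) capped by W -> flip
Dir SW: first cell '.' (not opp) -> no flip
Dir S: first cell '.' (not opp) -> no flip
Dir SE: first cell '.' (not opp) -> no flip

Answer: (3,2)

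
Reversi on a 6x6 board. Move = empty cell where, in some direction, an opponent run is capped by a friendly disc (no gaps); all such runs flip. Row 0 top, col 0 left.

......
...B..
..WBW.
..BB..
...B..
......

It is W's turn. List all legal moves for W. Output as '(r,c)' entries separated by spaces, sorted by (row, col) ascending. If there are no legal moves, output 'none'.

(0,2): flips 1 -> legal
(0,3): no bracket -> illegal
(0,4): flips 1 -> legal
(1,2): no bracket -> illegal
(1,4): no bracket -> illegal
(2,1): no bracket -> illegal
(3,1): no bracket -> illegal
(3,4): no bracket -> illegal
(4,1): no bracket -> illegal
(4,2): flips 2 -> legal
(4,4): flips 1 -> legal
(5,2): no bracket -> illegal
(5,3): no bracket -> illegal
(5,4): no bracket -> illegal

Answer: (0,2) (0,4) (4,2) (4,4)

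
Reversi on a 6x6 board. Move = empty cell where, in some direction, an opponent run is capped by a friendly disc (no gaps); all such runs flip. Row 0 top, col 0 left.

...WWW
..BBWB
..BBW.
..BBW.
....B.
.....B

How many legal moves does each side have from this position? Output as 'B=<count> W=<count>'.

Answer: B=3 W=10

Derivation:
-- B to move --
(0,2): no bracket -> illegal
(2,5): flips 1 -> legal
(3,5): flips 2 -> legal
(4,3): no bracket -> illegal
(4,5): flips 1 -> legal
B mobility = 3
-- W to move --
(0,1): flips 2 -> legal
(0,2): flips 1 -> legal
(1,1): flips 2 -> legal
(2,1): flips 3 -> legal
(2,5): flips 1 -> legal
(3,1): flips 4 -> legal
(3,5): no bracket -> illegal
(4,1): flips 2 -> legal
(4,2): flips 1 -> legal
(4,3): flips 3 -> legal
(4,5): no bracket -> illegal
(5,3): no bracket -> illegal
(5,4): flips 1 -> legal
W mobility = 10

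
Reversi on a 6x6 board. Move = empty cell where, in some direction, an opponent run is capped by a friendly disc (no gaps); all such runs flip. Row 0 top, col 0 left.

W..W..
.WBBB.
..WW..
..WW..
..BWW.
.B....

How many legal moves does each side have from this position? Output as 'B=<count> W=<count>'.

-- B to move --
(0,1): no bracket -> illegal
(0,2): no bracket -> illegal
(0,4): no bracket -> illegal
(1,0): flips 1 -> legal
(2,0): no bracket -> illegal
(2,1): no bracket -> illegal
(2,4): flips 1 -> legal
(3,1): flips 1 -> legal
(3,4): flips 1 -> legal
(3,5): no bracket -> illegal
(4,1): flips 2 -> legal
(4,5): flips 2 -> legal
(5,2): no bracket -> illegal
(5,3): flips 3 -> legal
(5,4): no bracket -> illegal
(5,5): no bracket -> illegal
B mobility = 7
-- W to move --
(0,1): flips 1 -> legal
(0,2): flips 1 -> legal
(0,4): flips 1 -> legal
(0,5): flips 1 -> legal
(1,5): flips 3 -> legal
(2,1): flips 1 -> legal
(2,4): no bracket -> illegal
(2,5): flips 1 -> legal
(3,1): no bracket -> illegal
(4,0): no bracket -> illegal
(4,1): flips 1 -> legal
(5,0): no bracket -> illegal
(5,2): flips 1 -> legal
(5,3): no bracket -> illegal
W mobility = 9

Answer: B=7 W=9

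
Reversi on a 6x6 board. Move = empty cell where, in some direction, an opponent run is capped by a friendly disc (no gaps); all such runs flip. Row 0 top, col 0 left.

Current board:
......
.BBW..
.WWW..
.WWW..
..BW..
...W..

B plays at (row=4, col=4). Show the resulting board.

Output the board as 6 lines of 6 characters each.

Answer: ......
.BBW..
.WBW..
.WWB..
..BBB.
...W..

Derivation:
Place B at (4,4); scan 8 dirs for brackets.
Dir NW: opp run (3,3) (2,2) capped by B -> flip
Dir N: first cell '.' (not opp) -> no flip
Dir NE: first cell '.' (not opp) -> no flip
Dir W: opp run (4,3) capped by B -> flip
Dir E: first cell '.' (not opp) -> no flip
Dir SW: opp run (5,3), next=edge -> no flip
Dir S: first cell '.' (not opp) -> no flip
Dir SE: first cell '.' (not opp) -> no flip
All flips: (2,2) (3,3) (4,3)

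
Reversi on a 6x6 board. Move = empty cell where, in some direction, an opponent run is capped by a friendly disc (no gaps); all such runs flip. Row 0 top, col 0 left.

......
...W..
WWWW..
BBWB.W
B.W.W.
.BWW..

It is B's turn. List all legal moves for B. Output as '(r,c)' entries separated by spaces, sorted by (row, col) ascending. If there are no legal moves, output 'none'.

(0,2): no bracket -> illegal
(0,3): flips 2 -> legal
(0,4): flips 2 -> legal
(1,0): flips 1 -> legal
(1,1): flips 2 -> legal
(1,2): flips 1 -> legal
(1,4): no bracket -> illegal
(2,4): no bracket -> illegal
(2,5): no bracket -> illegal
(3,4): no bracket -> illegal
(4,1): no bracket -> illegal
(4,3): no bracket -> illegal
(4,5): no bracket -> illegal
(5,4): flips 2 -> legal
(5,5): flips 1 -> legal

Answer: (0,3) (0,4) (1,0) (1,1) (1,2) (5,4) (5,5)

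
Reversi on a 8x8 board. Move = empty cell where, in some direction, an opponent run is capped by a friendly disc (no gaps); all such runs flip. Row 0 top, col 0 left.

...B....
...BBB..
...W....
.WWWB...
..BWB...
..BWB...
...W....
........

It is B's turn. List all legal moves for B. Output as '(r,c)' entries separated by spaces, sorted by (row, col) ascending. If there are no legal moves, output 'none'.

Answer: (1,2) (2,0) (2,1) (2,2) (2,4) (3,0) (4,1) (6,2) (6,4) (7,2) (7,3) (7,4)

Derivation:
(1,2): flips 1 -> legal
(2,0): flips 1 -> legal
(2,1): flips 2 -> legal
(2,2): flips 2 -> legal
(2,4): flips 1 -> legal
(3,0): flips 3 -> legal
(4,0): no bracket -> illegal
(4,1): flips 2 -> legal
(6,2): flips 1 -> legal
(6,4): flips 1 -> legal
(7,2): flips 1 -> legal
(7,3): flips 5 -> legal
(7,4): flips 1 -> legal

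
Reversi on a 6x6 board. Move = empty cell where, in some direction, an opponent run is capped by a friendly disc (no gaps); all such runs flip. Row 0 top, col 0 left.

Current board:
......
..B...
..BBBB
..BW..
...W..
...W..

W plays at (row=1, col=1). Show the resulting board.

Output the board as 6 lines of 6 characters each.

Answer: ......
.WB...
..WBBB
..BW..
...W..
...W..

Derivation:
Place W at (1,1); scan 8 dirs for brackets.
Dir NW: first cell '.' (not opp) -> no flip
Dir N: first cell '.' (not opp) -> no flip
Dir NE: first cell '.' (not opp) -> no flip
Dir W: first cell '.' (not opp) -> no flip
Dir E: opp run (1,2), next='.' -> no flip
Dir SW: first cell '.' (not opp) -> no flip
Dir S: first cell '.' (not opp) -> no flip
Dir SE: opp run (2,2) capped by W -> flip
All flips: (2,2)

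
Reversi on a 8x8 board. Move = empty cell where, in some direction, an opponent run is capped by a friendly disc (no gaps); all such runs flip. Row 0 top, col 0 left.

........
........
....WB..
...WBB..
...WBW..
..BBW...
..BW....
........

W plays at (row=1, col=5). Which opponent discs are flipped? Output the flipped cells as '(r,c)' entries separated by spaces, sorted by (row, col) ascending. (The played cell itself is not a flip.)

Dir NW: first cell '.' (not opp) -> no flip
Dir N: first cell '.' (not opp) -> no flip
Dir NE: first cell '.' (not opp) -> no flip
Dir W: first cell '.' (not opp) -> no flip
Dir E: first cell '.' (not opp) -> no flip
Dir SW: first cell 'W' (not opp) -> no flip
Dir S: opp run (2,5) (3,5) capped by W -> flip
Dir SE: first cell '.' (not opp) -> no flip

Answer: (2,5) (3,5)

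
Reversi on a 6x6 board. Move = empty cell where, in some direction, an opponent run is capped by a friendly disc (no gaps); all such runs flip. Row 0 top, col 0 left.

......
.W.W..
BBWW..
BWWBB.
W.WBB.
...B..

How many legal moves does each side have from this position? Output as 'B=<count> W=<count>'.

-- B to move --
(0,0): flips 2 -> legal
(0,1): flips 1 -> legal
(0,2): flips 1 -> legal
(0,3): flips 2 -> legal
(0,4): no bracket -> illegal
(1,0): no bracket -> illegal
(1,2): flips 1 -> legal
(1,4): no bracket -> illegal
(2,4): flips 2 -> legal
(4,1): flips 2 -> legal
(5,0): flips 1 -> legal
(5,1): flips 1 -> legal
(5,2): no bracket -> illegal
B mobility = 9
-- W to move --
(1,0): flips 3 -> legal
(1,2): no bracket -> illegal
(2,4): flips 1 -> legal
(2,5): no bracket -> illegal
(3,5): flips 2 -> legal
(4,1): no bracket -> illegal
(4,5): flips 3 -> legal
(5,2): no bracket -> illegal
(5,4): flips 1 -> legal
(5,5): flips 2 -> legal
W mobility = 6

Answer: B=9 W=6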